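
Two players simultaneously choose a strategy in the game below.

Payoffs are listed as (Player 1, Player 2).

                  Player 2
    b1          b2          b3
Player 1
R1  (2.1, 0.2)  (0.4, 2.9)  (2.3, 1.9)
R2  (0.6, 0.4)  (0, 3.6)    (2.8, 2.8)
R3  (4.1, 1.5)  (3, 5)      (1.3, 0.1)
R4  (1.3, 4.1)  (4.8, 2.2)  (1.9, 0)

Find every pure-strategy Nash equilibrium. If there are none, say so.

There is no pure-strategy Nash equilibrium.

For each player, find the best response to each opponent profile; mutual best responses are the pure NE.
Player 1 against b1: payoffs 2.1, 0.6, 4.1, 1.3 → best response R3.
Player 1 against b2: payoffs 0.4, 0, 3, 4.8 → best response R4.
Player 1 against b3: payoffs 2.3, 2.8, 1.3, 1.9 → best response R2.
Player 2 against R1: payoffs 0.2, 2.9, 1.9 → best response b2.
Player 2 against R2: payoffs 0.4, 3.6, 2.8 → best response b2.
Player 2 against R3: payoffs 1.5, 5, 0.1 → best response b2.
Player 2 against R4: payoffs 4.1, 2.2, 0 → best response b1.
No profile is a mutual best response for all players.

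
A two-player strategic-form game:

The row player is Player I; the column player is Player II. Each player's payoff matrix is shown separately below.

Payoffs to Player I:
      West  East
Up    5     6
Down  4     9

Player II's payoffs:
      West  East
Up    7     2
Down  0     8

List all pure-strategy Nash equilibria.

The pure Nash equilibria are (Up, West) and (Down, East).

Player I against West: payoffs 5, 4 → best response Up.
Player I against East: payoffs 6, 9 → best response Down.
Player II against Up: payoffs 7, 2 → best response West.
Player II against Down: payoffs 0, 8 → best response East.
Mutual best responses: (Up, West); (Down, East).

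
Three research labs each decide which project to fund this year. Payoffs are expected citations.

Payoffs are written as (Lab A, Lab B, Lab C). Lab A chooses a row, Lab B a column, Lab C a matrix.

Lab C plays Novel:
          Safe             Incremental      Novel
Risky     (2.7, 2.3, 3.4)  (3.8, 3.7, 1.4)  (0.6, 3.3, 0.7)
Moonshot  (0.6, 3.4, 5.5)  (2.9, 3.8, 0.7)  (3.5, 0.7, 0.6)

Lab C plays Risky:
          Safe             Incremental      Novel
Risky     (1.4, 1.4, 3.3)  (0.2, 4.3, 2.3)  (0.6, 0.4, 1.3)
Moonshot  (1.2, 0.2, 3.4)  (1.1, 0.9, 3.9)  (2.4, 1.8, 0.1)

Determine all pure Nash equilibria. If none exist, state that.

This game has no pure Nash equilibrium.

Lab A against (Safe, Novel): payoffs 2.7, 0.6 → best response Risky.
Lab A against (Safe, Risky): payoffs 1.4, 1.2 → best response Risky.
Lab A against (Incremental, Novel): payoffs 3.8, 2.9 → best response Risky.
Lab A against (Incremental, Risky): payoffs 0.2, 1.1 → best response Moonshot.
Lab A against (Novel, Novel): payoffs 0.6, 3.5 → best response Moonshot.
Lab A against (Novel, Risky): payoffs 0.6, 2.4 → best response Moonshot.
Lab B against (Risky, Novel): payoffs 2.3, 3.7, 3.3 → best response Incremental.
Lab B against (Risky, Risky): payoffs 1.4, 4.3, 0.4 → best response Incremental.
Lab B against (Moonshot, Novel): payoffs 3.4, 3.8, 0.7 → best response Incremental.
Lab B against (Moonshot, Risky): payoffs 0.2, 0.9, 1.8 → best response Novel.
Lab C against (Risky, Safe): payoffs 3.4, 3.3 → best response Novel.
Lab C against (Risky, Incremental): payoffs 1.4, 2.3 → best response Risky.
Lab C against (Risky, Novel): payoffs 0.7, 1.3 → best response Risky.
Lab C against (Moonshot, Safe): payoffs 5.5, 3.4 → best response Novel.
Lab C against (Moonshot, Incremental): payoffs 0.7, 3.9 → best response Risky.
Lab C against (Moonshot, Novel): payoffs 0.6, 0.1 → best response Novel.
No profile is a mutual best response for all players.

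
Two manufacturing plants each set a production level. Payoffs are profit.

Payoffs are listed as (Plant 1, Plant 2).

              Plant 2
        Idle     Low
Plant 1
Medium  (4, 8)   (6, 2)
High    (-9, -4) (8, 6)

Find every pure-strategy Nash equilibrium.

(Medium, Idle) and (High, Low)

For each player, find the best response to each opponent profile; mutual best responses are the pure NE.
Plant 1 against Idle: payoffs 4, -9 → best response Medium.
Plant 1 against Low: payoffs 6, 8 → best response High.
Plant 2 against Medium: payoffs 8, 2 → best response Idle.
Plant 2 against High: payoffs -4, 6 → best response Low.
Mutual best responses: (Medium, Idle); (High, Low).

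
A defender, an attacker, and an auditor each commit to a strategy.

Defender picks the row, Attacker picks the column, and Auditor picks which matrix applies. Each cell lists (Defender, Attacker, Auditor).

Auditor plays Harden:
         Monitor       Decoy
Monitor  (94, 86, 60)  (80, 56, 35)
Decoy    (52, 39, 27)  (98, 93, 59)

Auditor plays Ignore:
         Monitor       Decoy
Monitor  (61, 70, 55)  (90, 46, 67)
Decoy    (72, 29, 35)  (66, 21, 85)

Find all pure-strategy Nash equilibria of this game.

The pure Nash equilibria are (Monitor, Monitor, Harden), (Decoy, Monitor, Ignore).

(Monitor, Monitor, Harden): Defender gets 94, best alternative 52; Attacker gets 86, best alternative 56; Auditor gets 60, best alternative 55. No profitable deviation — NE.
(Monitor, Monitor, Ignore): Defender can switch to Decoy (61 → 72). Not NE.
(Monitor, Decoy, Harden): Defender can switch to Decoy (80 → 98). Not NE.
(Monitor, Decoy, Ignore): Attacker can switch to Monitor (46 → 70). Not NE.
(Decoy, Monitor, Harden): Defender can switch to Monitor (52 → 94). Not NE.
(Decoy, Monitor, Ignore): Defender gets 72, best alternative 61; Attacker gets 29, best alternative 21; Auditor gets 35, best alternative 27. No profitable deviation — NE.
(Decoy, Decoy, Harden): Auditor can switch to Ignore (59 → 85). Not NE.
(Decoy, Decoy, Ignore): Defender can switch to Monitor (66 → 90). Not NE.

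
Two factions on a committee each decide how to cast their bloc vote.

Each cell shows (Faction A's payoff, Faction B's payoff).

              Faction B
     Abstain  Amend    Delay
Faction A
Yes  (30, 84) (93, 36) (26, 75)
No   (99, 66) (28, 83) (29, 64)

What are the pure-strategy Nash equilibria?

(Yes, Abstain): Faction A can switch to No (30 → 99). Not NE.
(Yes, Amend): Faction B can switch to Abstain (36 → 84). Not NE.
(Yes, Delay): Faction A can switch to No (26 → 29). Not NE.
(No, Abstain): Faction B can switch to Amend (66 → 83). Not NE.
(No, Amend): Faction A can switch to Yes (28 → 93). Not NE.
(No, Delay): Faction B can switch to Abstain (64 → 66). Not NE.

none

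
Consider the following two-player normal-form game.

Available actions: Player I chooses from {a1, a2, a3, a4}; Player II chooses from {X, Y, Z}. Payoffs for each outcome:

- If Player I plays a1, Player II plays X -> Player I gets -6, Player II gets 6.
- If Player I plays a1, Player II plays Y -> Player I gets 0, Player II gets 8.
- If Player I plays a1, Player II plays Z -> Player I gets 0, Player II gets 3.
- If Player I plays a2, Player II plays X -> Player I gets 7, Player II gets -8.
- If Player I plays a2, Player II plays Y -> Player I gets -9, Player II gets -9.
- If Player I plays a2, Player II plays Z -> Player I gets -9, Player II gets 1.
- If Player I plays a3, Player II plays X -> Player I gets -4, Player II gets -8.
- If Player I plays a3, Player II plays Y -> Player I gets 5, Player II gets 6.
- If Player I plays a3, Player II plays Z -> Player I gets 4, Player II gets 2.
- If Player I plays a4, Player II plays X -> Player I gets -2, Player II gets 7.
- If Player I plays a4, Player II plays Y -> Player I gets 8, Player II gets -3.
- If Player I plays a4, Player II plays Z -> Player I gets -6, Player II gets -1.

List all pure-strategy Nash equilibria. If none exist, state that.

Mark each player's best response to every combination of opponents' strategies; a profile where every player is best-responding is a pure Nash equilibrium.
Player I against X: payoffs -6, 7, -4, -2 → best response a2.
Player I against Y: payoffs 0, -9, 5, 8 → best response a4.
Player I against Z: payoffs 0, -9, 4, -6 → best response a3.
Player II against a1: payoffs 6, 8, 3 → best response Y.
Player II against a2: payoffs -8, -9, 1 → best response Z.
Player II against a3: payoffs -8, 6, 2 → best response Y.
Player II against a4: payoffs 7, -3, -1 → best response X.
No profile is a mutual best response for all players.

none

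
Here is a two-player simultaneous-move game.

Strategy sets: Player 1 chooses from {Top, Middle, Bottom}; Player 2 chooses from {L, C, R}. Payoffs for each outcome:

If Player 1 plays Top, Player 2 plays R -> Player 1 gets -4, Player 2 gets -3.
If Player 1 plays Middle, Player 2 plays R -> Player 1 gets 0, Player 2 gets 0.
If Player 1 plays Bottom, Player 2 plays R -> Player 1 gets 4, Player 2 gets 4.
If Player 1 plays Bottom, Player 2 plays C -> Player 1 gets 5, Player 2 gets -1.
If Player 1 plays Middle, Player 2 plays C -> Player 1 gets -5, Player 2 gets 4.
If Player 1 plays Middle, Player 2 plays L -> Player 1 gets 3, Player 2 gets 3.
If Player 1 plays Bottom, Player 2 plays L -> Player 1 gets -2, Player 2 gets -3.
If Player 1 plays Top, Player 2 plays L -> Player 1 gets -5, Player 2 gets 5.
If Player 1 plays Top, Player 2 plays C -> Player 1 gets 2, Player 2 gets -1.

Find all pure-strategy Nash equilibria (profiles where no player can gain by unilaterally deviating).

For each player, find the best response to each opponent profile; mutual best responses are the pure NE.
Player 1 against L: payoffs -5, 3, -2 → best response Middle.
Player 1 against C: payoffs 2, -5, 5 → best response Bottom.
Player 1 against R: payoffs -4, 0, 4 → best response Bottom.
Player 2 against Top: payoffs 5, -1, -3 → best response L.
Player 2 against Middle: payoffs 3, 4, 0 → best response C.
Player 2 against Bottom: payoffs -3, -1, 4 → best response R.
Mutual best responses: (Bottom, R).

Pure NE: (Bottom, R)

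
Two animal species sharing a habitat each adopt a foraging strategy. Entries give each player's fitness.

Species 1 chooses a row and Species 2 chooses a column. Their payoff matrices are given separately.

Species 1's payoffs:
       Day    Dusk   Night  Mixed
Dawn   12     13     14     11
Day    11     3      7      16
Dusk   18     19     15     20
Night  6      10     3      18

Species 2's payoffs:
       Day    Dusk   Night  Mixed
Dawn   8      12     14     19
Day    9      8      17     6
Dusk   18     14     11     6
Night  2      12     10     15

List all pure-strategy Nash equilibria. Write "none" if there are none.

Mark each player's best response to every combination of opponents' strategies; a profile where every player is best-responding is a pure Nash equilibrium.
Species 1 against Day: payoffs 12, 11, 18, 6 → best response Dusk.
Species 1 against Dusk: payoffs 13, 3, 19, 10 → best response Dusk.
Species 1 against Night: payoffs 14, 7, 15, 3 → best response Dusk.
Species 1 against Mixed: payoffs 11, 16, 20, 18 → best response Dusk.
Species 2 against Dawn: payoffs 8, 12, 14, 19 → best response Mixed.
Species 2 against Day: payoffs 9, 8, 17, 6 → best response Night.
Species 2 against Dusk: payoffs 18, 14, 11, 6 → best response Day.
Species 2 against Night: payoffs 2, 12, 10, 15 → best response Mixed.
Mutual best responses: (Dusk, Day).

(Dusk, Day)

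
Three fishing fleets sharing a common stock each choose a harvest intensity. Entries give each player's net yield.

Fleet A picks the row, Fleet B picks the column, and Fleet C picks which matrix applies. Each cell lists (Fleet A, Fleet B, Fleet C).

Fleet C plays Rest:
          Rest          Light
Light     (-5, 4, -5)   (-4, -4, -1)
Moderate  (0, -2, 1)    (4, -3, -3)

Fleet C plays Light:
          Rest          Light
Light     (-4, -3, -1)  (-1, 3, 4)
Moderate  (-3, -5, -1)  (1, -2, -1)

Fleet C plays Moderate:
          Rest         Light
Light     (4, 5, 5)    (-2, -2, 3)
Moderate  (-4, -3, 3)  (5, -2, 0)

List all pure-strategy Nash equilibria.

The pure Nash equilibria are (Light, Rest, Moderate) and (Moderate, Light, Moderate).

(Light, Rest, Rest): Fleet A can switch to Moderate (-5 → 0). Not NE.
(Light, Rest, Light): Fleet A can switch to Moderate (-4 → -3). Not NE.
(Light, Rest, Moderate): Fleet A gets 4, best alternative -4; Fleet B gets 5, best alternative -2; Fleet C gets 5, best alternative -1. No profitable deviation — NE.
(Light, Light, Rest): Fleet A can switch to Moderate (-4 → 4). Not NE.
(Light, Light, Light): Fleet A can switch to Moderate (-1 → 1). Not NE.
(Light, Light, Moderate): Fleet A can switch to Moderate (-2 → 5). Not NE.
(Moderate, Rest, Rest): Fleet C can switch to Moderate (1 → 3). Not NE.
(Moderate, Rest, Light): Fleet B can switch to Light (-5 → -2). Not NE.
(Moderate, Rest, Moderate): Fleet A can switch to Light (-4 → 4). Not NE.
(Moderate, Light, Moderate): Fleet A gets 5, best alternative -2; Fleet B gets -2, best alternative -3; Fleet C gets 0, best alternative -1. No profitable deviation — NE.
(The remaining 2 profiles each have a profitable deviation by the same check.)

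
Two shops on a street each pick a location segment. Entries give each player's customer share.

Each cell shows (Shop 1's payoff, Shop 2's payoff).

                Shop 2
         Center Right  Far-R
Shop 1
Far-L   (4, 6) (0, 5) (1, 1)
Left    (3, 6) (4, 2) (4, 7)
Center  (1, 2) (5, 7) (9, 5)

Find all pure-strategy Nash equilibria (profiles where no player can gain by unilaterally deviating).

Mark each player's best response to every combination of opponents' strategies; a profile where every player is best-responding is a pure Nash equilibrium.
Shop 1 against Center: payoffs 4, 3, 1 → best response Far-L.
Shop 1 against Right: payoffs 0, 4, 5 → best response Center.
Shop 1 against Far-R: payoffs 1, 4, 9 → best response Center.
Shop 2 against Far-L: payoffs 6, 5, 1 → best response Center.
Shop 2 against Left: payoffs 6, 2, 7 → best response Far-R.
Shop 2 against Center: payoffs 2, 7, 5 → best response Right.
Mutual best responses: (Far-L, Center); (Center, Right).

(Far-L, Center); (Center, Right)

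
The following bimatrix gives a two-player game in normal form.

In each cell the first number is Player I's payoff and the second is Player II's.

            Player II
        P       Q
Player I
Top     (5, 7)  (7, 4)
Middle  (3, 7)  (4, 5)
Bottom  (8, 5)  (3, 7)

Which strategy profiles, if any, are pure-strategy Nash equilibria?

Player I against P: payoffs 5, 3, 8 → best response Bottom.
Player I against Q: payoffs 7, 4, 3 → best response Top.
Player II against Top: payoffs 7, 4 → best response P.
Player II against Middle: payoffs 7, 5 → best response P.
Player II against Bottom: payoffs 5, 7 → best response Q.
No profile is a mutual best response for all players.

No pure-strategy Nash equilibrium.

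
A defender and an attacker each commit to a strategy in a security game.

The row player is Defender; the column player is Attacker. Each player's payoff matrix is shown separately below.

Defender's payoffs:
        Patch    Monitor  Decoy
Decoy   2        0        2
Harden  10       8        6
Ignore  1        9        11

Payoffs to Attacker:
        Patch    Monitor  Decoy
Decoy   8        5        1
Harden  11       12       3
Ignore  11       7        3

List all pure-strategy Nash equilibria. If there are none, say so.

There is no pure-strategy Nash equilibrium.

Defender against Patch: payoffs 2, 10, 1 → best response Harden.
Defender against Monitor: payoffs 0, 8, 9 → best response Ignore.
Defender against Decoy: payoffs 2, 6, 11 → best response Ignore.
Attacker against Decoy: payoffs 8, 5, 1 → best response Patch.
Attacker against Harden: payoffs 11, 12, 3 → best response Monitor.
Attacker against Ignore: payoffs 11, 7, 3 → best response Patch.
No profile is a mutual best response for all players.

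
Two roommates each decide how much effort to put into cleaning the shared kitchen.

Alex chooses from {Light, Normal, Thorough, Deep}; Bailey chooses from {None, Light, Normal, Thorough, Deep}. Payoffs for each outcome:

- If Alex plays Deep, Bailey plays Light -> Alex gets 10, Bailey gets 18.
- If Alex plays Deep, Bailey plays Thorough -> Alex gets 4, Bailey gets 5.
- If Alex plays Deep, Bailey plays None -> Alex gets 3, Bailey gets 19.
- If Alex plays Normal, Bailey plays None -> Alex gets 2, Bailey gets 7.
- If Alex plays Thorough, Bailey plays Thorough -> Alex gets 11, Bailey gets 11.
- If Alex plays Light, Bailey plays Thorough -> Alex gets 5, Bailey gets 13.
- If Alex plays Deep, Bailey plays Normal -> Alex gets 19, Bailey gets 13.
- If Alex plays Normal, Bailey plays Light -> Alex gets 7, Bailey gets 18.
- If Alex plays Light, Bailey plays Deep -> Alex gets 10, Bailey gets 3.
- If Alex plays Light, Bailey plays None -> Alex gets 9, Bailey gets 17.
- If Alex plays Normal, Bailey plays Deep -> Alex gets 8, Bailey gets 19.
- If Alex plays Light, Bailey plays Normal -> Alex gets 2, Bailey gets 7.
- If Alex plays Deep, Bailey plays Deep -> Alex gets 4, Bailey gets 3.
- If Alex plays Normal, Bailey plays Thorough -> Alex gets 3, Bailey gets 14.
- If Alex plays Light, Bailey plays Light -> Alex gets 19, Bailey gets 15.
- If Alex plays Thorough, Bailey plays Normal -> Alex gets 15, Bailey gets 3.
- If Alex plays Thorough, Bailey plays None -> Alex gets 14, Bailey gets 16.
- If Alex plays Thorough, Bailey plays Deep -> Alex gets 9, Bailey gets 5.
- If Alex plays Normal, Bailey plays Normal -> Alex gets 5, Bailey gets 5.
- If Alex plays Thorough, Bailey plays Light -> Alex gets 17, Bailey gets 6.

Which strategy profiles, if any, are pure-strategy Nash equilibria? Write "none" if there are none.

Alex against None: payoffs 9, 2, 14, 3 → best response Thorough.
Alex against Light: payoffs 19, 7, 17, 10 → best response Light.
Alex against Normal: payoffs 2, 5, 15, 19 → best response Deep.
Alex against Thorough: payoffs 5, 3, 11, 4 → best response Thorough.
Alex against Deep: payoffs 10, 8, 9, 4 → best response Light.
Bailey against Light: payoffs 17, 15, 7, 13, 3 → best response None.
Bailey against Normal: payoffs 7, 18, 5, 14, 19 → best response Deep.
Bailey against Thorough: payoffs 16, 6, 3, 11, 5 → best response None.
Bailey against Deep: payoffs 19, 18, 13, 5, 3 → best response None.
Mutual best responses: (Thorough, None).

Pure NE: (Thorough, None)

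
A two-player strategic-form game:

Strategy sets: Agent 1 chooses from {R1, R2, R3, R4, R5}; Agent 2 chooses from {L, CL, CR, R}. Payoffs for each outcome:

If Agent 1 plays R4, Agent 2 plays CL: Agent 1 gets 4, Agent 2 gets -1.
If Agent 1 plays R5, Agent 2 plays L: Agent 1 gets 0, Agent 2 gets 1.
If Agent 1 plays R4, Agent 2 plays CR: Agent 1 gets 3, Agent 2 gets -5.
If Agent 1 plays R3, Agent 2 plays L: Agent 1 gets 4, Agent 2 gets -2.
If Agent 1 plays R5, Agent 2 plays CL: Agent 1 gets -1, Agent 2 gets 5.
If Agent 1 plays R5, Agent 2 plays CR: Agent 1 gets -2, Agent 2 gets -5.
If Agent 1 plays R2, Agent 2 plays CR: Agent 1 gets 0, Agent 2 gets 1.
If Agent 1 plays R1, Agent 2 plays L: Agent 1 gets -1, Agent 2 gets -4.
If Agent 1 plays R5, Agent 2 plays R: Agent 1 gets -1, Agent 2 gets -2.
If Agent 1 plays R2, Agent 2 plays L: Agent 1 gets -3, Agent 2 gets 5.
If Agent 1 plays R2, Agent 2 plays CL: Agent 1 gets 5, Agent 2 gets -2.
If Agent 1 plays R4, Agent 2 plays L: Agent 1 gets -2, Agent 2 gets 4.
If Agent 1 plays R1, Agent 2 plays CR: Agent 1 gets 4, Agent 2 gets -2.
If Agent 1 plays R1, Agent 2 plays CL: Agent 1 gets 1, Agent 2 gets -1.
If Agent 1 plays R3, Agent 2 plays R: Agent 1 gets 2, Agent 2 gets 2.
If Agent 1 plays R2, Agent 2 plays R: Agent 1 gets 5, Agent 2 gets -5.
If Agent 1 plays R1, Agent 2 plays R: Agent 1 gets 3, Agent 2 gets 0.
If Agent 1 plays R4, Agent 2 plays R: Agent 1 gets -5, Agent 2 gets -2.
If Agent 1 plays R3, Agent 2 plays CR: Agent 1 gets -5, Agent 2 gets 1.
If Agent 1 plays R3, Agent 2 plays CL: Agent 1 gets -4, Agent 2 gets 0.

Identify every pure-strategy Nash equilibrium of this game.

Agent 1 against L: payoffs -1, -3, 4, -2, 0 → best response R3.
Agent 1 against CL: payoffs 1, 5, -4, 4, -1 → best response R2.
Agent 1 against CR: payoffs 4, 0, -5, 3, -2 → best response R1.
Agent 1 against R: payoffs 3, 5, 2, -5, -1 → best response R2.
Agent 2 against R1: payoffs -4, -1, -2, 0 → best response R.
Agent 2 against R2: payoffs 5, -2, 1, -5 → best response L.
Agent 2 against R3: payoffs -2, 0, 1, 2 → best response R.
Agent 2 against R4: payoffs 4, -1, -5, -2 → best response L.
Agent 2 against R5: payoffs 1, 5, -5, -2 → best response CL.
No profile is a mutual best response for all players.

This game has no pure Nash equilibrium.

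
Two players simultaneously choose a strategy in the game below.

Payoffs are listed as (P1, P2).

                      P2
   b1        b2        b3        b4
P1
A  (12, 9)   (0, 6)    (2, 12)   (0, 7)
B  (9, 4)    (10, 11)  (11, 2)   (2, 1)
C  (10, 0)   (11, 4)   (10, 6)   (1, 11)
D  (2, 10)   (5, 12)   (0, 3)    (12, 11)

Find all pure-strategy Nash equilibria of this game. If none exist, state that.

Mark each player's best response to every combination of opponents' strategies; a profile where every player is best-responding is a pure Nash equilibrium.
P1 against b1: payoffs 12, 9, 10, 2 → best response A.
P1 against b2: payoffs 0, 10, 11, 5 → best response C.
P1 against b3: payoffs 2, 11, 10, 0 → best response B.
P1 against b4: payoffs 0, 2, 1, 12 → best response D.
P2 against A: payoffs 9, 6, 12, 7 → best response b3.
P2 against B: payoffs 4, 11, 2, 1 → best response b2.
P2 against C: payoffs 0, 4, 6, 11 → best response b4.
P2 against D: payoffs 10, 12, 3, 11 → best response b2.
No profile is a mutual best response for all players.

There is no pure-strategy Nash equilibrium.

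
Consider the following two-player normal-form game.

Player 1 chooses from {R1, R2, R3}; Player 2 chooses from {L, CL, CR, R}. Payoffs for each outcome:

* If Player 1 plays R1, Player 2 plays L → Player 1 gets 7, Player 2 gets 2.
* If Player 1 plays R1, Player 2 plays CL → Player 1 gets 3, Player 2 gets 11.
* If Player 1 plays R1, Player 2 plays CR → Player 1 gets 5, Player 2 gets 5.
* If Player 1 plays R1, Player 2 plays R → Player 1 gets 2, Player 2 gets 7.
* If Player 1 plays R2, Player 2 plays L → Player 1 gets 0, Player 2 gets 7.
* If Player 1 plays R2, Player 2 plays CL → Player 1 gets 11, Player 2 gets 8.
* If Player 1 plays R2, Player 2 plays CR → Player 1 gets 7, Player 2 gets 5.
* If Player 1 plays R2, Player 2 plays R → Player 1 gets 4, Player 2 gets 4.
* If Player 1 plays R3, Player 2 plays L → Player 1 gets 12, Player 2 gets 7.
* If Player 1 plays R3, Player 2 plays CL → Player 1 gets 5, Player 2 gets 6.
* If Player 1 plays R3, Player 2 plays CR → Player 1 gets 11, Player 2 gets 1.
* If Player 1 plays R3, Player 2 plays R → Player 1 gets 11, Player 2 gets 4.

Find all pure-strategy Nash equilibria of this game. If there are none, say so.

Pure-strategy Nash equilibria: (R2, CL) and (R3, L)

Player 1 against L: payoffs 7, 0, 12 → best response R3.
Player 1 against CL: payoffs 3, 11, 5 → best response R2.
Player 1 against CR: payoffs 5, 7, 11 → best response R3.
Player 1 against R: payoffs 2, 4, 11 → best response R3.
Player 2 against R1: payoffs 2, 11, 5, 7 → best response CL.
Player 2 against R2: payoffs 7, 8, 5, 4 → best response CL.
Player 2 against R3: payoffs 7, 6, 1, 4 → best response L.
Mutual best responses: (R2, CL); (R3, L).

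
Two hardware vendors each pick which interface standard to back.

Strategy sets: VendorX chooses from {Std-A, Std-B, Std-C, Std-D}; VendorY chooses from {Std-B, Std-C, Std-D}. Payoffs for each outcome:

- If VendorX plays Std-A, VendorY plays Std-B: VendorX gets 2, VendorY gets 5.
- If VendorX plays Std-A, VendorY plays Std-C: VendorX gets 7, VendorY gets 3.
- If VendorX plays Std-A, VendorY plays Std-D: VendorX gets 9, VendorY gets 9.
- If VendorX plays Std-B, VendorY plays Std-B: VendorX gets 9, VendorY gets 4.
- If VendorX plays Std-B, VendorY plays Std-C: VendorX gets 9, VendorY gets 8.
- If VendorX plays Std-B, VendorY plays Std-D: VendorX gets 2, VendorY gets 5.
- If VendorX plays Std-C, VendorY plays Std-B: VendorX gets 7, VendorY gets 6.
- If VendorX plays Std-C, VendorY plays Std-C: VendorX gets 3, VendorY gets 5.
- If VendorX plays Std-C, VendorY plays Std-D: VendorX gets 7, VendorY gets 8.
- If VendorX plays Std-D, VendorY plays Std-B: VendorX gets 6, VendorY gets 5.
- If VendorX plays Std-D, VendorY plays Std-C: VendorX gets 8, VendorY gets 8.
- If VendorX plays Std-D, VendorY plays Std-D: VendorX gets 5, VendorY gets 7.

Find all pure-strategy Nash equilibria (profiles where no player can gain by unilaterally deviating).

(Std-A, Std-D); (Std-B, Std-C)

VendorX against Std-B: payoffs 2, 9, 7, 6 → best response Std-B.
VendorX against Std-C: payoffs 7, 9, 3, 8 → best response Std-B.
VendorX against Std-D: payoffs 9, 2, 7, 5 → best response Std-A.
VendorY against Std-A: payoffs 5, 3, 9 → best response Std-D.
VendorY against Std-B: payoffs 4, 8, 5 → best response Std-C.
VendorY against Std-C: payoffs 6, 5, 8 → best response Std-D.
VendorY against Std-D: payoffs 5, 8, 7 → best response Std-C.
Mutual best responses: (Std-A, Std-D); (Std-B, Std-C).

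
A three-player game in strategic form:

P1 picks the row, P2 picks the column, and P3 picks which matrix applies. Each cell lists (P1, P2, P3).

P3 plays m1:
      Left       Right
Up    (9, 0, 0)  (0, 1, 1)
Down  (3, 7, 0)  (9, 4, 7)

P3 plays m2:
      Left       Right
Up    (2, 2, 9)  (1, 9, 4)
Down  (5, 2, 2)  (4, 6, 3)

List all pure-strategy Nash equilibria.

Mark each player's best response to every combination of opponents' strategies; a profile where every player is best-responding is a pure Nash equilibrium.
P1 against (Left, m1): payoffs 9, 3 → best response Up.
P1 against (Left, m2): payoffs 2, 5 → best response Down.
P1 against (Right, m1): payoffs 0, 9 → best response Down.
P1 against (Right, m2): payoffs 1, 4 → best response Down.
P2 against (Up, m1): payoffs 0, 1 → best response Right.
P2 against (Up, m2): payoffs 2, 9 → best response Right.
P2 against (Down, m1): payoffs 7, 4 → best response Left.
P2 against (Down, m2): payoffs 2, 6 → best response Right.
P3 against (Up, Left): payoffs 0, 9 → best response m2.
P3 against (Up, Right): payoffs 1, 4 → best response m2.
P3 against (Down, Left): payoffs 0, 2 → best response m2.
P3 against (Down, Right): payoffs 7, 3 → best response m1.
No profile is a mutual best response for all players.

This game has no pure Nash equilibrium.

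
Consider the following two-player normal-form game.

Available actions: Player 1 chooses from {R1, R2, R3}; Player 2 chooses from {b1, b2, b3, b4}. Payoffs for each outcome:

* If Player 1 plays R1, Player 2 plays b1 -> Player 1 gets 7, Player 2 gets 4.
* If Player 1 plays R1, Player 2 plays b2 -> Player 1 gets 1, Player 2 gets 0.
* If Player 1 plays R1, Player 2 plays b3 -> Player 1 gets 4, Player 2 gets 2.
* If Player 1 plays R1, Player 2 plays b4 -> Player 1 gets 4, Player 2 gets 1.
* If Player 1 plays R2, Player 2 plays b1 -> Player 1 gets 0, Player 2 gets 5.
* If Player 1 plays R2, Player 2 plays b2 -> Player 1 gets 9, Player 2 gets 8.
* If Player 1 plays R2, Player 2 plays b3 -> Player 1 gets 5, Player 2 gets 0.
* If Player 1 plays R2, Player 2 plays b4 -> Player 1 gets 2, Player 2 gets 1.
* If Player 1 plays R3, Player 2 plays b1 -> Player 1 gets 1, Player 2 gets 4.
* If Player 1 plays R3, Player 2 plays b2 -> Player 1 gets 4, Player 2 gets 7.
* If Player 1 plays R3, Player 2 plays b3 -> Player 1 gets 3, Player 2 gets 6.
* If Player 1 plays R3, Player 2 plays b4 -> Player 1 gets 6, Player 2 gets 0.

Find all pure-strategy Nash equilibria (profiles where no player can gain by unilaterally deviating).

(R1, b1): Player 1 gets 7, best alternative 1; Player 2 gets 4, best alternative 2. No profitable deviation — NE.
(R1, b2): Player 1 can switch to R2 (1 → 9). Not NE.
(R1, b3): Player 1 can switch to R2 (4 → 5). Not NE.
(R1, b4): Player 1 can switch to R3 (4 → 6). Not NE.
(R2, b1): Player 1 can switch to R1 (0 → 7). Not NE.
(R2, b2): Player 1 gets 9, best alternative 4; Player 2 gets 8, best alternative 5. No profitable deviation — NE.
(R2, b3): Player 2 can switch to b1 (0 → 5). Not NE.
(R2, b4): Player 1 can switch to R1 (2 → 4). Not NE.
(R3, b1): Player 1 can switch to R1 (1 → 7). Not NE.
(R3, b2): Player 1 can switch to R2 (4 → 9). Not NE.
(The remaining 2 profiles each have a profitable deviation by the same check.)

(R1, b1), (R2, b2)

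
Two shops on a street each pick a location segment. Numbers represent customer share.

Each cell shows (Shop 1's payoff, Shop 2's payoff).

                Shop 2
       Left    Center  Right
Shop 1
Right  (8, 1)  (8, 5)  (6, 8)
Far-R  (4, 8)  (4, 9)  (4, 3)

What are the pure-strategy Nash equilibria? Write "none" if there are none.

Shop 1 against Left: payoffs 8, 4 → best response Right.
Shop 1 against Center: payoffs 8, 4 → best response Right.
Shop 1 against Right: payoffs 6, 4 → best response Right.
Shop 2 against Right: payoffs 1, 5, 8 → best response Right.
Shop 2 against Far-R: payoffs 8, 9, 3 → best response Center.
Mutual best responses: (Right, Right).

(Right, Right)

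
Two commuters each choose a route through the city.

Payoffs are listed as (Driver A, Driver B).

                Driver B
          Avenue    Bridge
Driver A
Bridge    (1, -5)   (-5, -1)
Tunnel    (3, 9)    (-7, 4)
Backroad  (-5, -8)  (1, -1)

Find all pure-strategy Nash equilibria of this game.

Pure-strategy Nash equilibria: (Tunnel, Avenue) and (Backroad, Bridge)

(Bridge, Avenue): Driver A can switch to Tunnel (1 → 3). Not NE.
(Bridge, Bridge): Driver A can switch to Backroad (-5 → 1). Not NE.
(Tunnel, Avenue): Driver A gets 3, best alternative 1; Driver B gets 9, best alternative 4. No profitable deviation — NE.
(Tunnel, Bridge): Driver A can switch to Bridge (-7 → -5). Not NE.
(Backroad, Avenue): Driver A can switch to Bridge (-5 → 1). Not NE.
(Backroad, Bridge): Driver A gets 1, best alternative -5; Driver B gets -1, best alternative -8. No profitable deviation — NE.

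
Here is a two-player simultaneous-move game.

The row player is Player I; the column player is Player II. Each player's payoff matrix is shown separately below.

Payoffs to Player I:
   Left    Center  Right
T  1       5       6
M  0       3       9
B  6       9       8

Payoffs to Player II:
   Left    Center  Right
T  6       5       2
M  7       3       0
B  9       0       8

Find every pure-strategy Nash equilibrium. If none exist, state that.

The unique pure-strategy Nash equilibrium is (B, Left).

Mark each player's best response to every combination of opponents' strategies; a profile where every player is best-responding is a pure Nash equilibrium.
Player I against Left: payoffs 1, 0, 6 → best response B.
Player I against Center: payoffs 5, 3, 9 → best response B.
Player I against Right: payoffs 6, 9, 8 → best response M.
Player II against T: payoffs 6, 5, 2 → best response Left.
Player II against M: payoffs 7, 3, 0 → best response Left.
Player II against B: payoffs 9, 0, 8 → best response Left.
Mutual best responses: (B, Left).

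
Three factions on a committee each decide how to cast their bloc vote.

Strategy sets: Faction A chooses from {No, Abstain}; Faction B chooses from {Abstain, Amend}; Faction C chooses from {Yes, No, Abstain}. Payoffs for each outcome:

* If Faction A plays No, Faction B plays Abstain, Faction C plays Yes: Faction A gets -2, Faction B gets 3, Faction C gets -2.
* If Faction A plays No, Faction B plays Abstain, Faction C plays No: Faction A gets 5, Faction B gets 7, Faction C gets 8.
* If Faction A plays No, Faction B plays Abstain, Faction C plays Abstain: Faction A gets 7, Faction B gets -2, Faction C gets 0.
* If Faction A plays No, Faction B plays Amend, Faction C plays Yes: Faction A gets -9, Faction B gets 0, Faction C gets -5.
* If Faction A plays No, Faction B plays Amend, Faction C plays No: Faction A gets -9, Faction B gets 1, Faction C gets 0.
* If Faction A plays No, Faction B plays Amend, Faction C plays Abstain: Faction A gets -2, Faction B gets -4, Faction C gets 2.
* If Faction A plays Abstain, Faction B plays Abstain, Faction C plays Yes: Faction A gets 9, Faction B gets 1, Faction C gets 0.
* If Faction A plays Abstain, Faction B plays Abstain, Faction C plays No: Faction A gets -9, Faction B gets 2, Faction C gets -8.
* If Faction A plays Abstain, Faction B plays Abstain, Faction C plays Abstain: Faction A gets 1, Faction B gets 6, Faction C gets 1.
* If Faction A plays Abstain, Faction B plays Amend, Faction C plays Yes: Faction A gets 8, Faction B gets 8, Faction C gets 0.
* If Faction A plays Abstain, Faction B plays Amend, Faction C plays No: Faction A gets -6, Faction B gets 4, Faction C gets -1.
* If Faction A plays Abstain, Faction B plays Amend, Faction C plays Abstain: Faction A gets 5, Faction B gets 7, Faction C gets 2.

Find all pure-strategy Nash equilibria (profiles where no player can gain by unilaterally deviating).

(No, Abstain, No); (Abstain, Amend, Abstain)

(No, Abstain, Yes): Faction A can switch to Abstain (-2 → 9). Not NE.
(No, Abstain, No): Faction A gets 5, best alternative -9; Faction B gets 7, best alternative 1; Faction C gets 8, best alternative 0. No profitable deviation — NE.
(No, Abstain, Abstain): Faction C can switch to No (0 → 8). Not NE.
(No, Amend, Yes): Faction A can switch to Abstain (-9 → 8). Not NE.
(No, Amend, No): Faction A can switch to Abstain (-9 → -6). Not NE.
(No, Amend, Abstain): Faction A can switch to Abstain (-2 → 5). Not NE.
(Abstain, Abstain, Yes): Faction B can switch to Amend (1 → 8). Not NE.
(Abstain, Abstain, No): Faction A can switch to No (-9 → 5). Not NE.
(Abstain, Abstain, Abstain): Faction A can switch to No (1 → 7). Not NE.
(Abstain, Amend, Abstain): Faction A gets 5, best alternative -2; Faction B gets 7, best alternative 6; Faction C gets 2, best alternative 0. No profitable deviation — NE.
(The remaining 2 profiles each have a profitable deviation by the same check.)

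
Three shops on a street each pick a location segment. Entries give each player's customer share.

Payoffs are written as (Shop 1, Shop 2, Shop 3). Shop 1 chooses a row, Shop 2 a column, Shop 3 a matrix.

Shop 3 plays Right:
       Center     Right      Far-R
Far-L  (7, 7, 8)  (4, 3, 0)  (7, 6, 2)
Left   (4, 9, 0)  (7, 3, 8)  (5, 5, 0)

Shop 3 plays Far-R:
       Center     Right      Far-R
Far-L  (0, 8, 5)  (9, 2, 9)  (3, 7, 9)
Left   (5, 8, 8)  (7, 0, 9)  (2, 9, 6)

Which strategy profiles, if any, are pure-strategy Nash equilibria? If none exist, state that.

(Far-L, Center, Right)

Shop 1 against (Center, Right): payoffs 7, 4 → best response Far-L.
Shop 1 against (Center, Far-R): payoffs 0, 5 → best response Left.
Shop 1 against (Right, Right): payoffs 4, 7 → best response Left.
Shop 1 against (Right, Far-R): payoffs 9, 7 → best response Far-L.
Shop 1 against (Far-R, Right): payoffs 7, 5 → best response Far-L.
Shop 1 against (Far-R, Far-R): payoffs 3, 2 → best response Far-L.
Shop 2 against (Far-L, Right): payoffs 7, 3, 6 → best response Center.
Shop 2 against (Far-L, Far-R): payoffs 8, 2, 7 → best response Center.
Shop 2 against (Left, Right): payoffs 9, 3, 5 → best response Center.
Shop 2 against (Left, Far-R): payoffs 8, 0, 9 → best response Far-R.
Shop 3 against (Far-L, Center): payoffs 8, 5 → best response Right.
Shop 3 against (Far-L, Right): payoffs 0, 9 → best response Far-R.
Shop 3 against (Far-L, Far-R): payoffs 2, 9 → best response Far-R.
Shop 3 against (Left, Center): payoffs 0, 8 → best response Far-R.
Shop 3 against (Left, Right): payoffs 8, 9 → best response Far-R.
Shop 3 against (Left, Far-R): payoffs 0, 6 → best response Far-R.
Mutual best responses: (Far-L, Center, Right).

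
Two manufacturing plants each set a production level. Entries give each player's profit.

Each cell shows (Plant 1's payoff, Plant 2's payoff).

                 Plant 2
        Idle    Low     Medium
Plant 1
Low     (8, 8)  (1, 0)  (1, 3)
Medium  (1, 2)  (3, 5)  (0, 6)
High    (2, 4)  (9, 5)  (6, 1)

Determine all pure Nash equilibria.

Pure-strategy Nash equilibria: (Low, Idle); (High, Low)

Mark each player's best response to every combination of opponents' strategies; a profile where every player is best-responding is a pure Nash equilibrium.
Plant 1 against Idle: payoffs 8, 1, 2 → best response Low.
Plant 1 against Low: payoffs 1, 3, 9 → best response High.
Plant 1 against Medium: payoffs 1, 0, 6 → best response High.
Plant 2 against Low: payoffs 8, 0, 3 → best response Idle.
Plant 2 against Medium: payoffs 2, 5, 6 → best response Medium.
Plant 2 against High: payoffs 4, 5, 1 → best response Low.
Mutual best responses: (Low, Idle); (High, Low).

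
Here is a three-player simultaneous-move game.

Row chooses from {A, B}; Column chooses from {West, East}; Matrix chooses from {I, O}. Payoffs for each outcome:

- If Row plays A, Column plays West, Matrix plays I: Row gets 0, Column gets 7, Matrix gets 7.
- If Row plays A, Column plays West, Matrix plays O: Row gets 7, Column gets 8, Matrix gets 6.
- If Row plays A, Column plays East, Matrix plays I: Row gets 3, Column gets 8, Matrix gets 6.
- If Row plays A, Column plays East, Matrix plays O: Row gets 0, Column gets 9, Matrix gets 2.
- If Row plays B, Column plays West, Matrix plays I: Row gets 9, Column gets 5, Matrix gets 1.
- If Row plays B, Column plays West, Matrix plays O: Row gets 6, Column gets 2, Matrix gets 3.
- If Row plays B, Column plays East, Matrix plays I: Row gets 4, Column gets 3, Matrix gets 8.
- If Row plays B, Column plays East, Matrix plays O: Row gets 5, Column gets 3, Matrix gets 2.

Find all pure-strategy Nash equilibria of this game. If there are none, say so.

There is no pure-strategy Nash equilibrium.

Row against (West, I): payoffs 0, 9 → best response B.
Row against (West, O): payoffs 7, 6 → best response A.
Row against (East, I): payoffs 3, 4 → best response B.
Row against (East, O): payoffs 0, 5 → best response B.
Column against (A, I): payoffs 7, 8 → best response East.
Column against (A, O): payoffs 8, 9 → best response East.
Column against (B, I): payoffs 5, 3 → best response West.
Column against (B, O): payoffs 2, 3 → best response East.
Matrix against (A, West): payoffs 7, 6 → best response I.
Matrix against (A, East): payoffs 6, 2 → best response I.
Matrix against (B, West): payoffs 1, 3 → best response O.
Matrix against (B, East): payoffs 8, 2 → best response I.
No profile is a mutual best response for all players.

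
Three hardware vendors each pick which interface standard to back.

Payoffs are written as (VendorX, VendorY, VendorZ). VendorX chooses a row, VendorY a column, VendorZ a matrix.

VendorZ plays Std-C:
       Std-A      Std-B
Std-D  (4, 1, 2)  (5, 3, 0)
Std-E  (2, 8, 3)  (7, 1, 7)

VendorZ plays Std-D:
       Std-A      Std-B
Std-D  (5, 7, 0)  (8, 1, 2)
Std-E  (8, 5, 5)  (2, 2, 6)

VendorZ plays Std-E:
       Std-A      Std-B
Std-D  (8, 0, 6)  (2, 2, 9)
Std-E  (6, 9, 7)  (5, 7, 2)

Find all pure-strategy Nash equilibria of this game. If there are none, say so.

There is no pure-strategy Nash equilibrium.

For each strategy profile, look for a profitable unilateral deviation.
(Std-D, Std-A, Std-C): VendorY can switch to Std-B (1 → 3). Not NE.
(Std-D, Std-A, Std-D): VendorX can switch to Std-E (5 → 8). Not NE.
(Std-D, Std-A, Std-E): VendorY can switch to Std-B (0 → 2). Not NE.
(Std-D, Std-B, Std-C): VendorX can switch to Std-E (5 → 7). Not NE.
(Std-D, Std-B, Std-D): VendorY can switch to Std-A (1 → 7). Not NE.
(Std-D, Std-B, Std-E): VendorX can switch to Std-E (2 → 5). Not NE.
(Std-E, Std-A, Std-C): VendorX can switch to Std-D (2 → 4). Not NE.
(Std-E, Std-A, Std-D): VendorZ can switch to Std-E (5 → 7). Not NE.
(The remaining 4 profiles each have a profitable deviation by the same check.)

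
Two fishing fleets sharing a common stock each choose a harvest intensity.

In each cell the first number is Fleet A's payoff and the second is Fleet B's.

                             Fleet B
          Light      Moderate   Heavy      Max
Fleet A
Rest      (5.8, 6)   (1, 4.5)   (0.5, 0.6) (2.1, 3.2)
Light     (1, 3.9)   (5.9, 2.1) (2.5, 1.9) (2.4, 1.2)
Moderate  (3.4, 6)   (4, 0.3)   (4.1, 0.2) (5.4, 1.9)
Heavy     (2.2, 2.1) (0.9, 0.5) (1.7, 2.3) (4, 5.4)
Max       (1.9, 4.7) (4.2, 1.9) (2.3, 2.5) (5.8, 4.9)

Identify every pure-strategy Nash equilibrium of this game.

Check each profile: it is a Nash equilibrium iff no player can strictly gain by switching unilaterally.
(Rest, Light): Fleet A gets 5.8, best alternative 3.4; Fleet B gets 6, best alternative 4.5. No profitable deviation — NE.
(Rest, Moderate): Fleet A can switch to Light (1 → 5.9). Not NE.
(Rest, Heavy): Fleet A can switch to Light (0.5 → 2.5). Not NE.
(Rest, Max): Fleet A can switch to Light (2.1 → 2.4). Not NE.
(Light, Light): Fleet A can switch to Rest (1 → 5.8). Not NE.
(Light, Moderate): Fleet B can switch to Light (2.1 → 3.9). Not NE.
(Light, Heavy): Fleet A can switch to Moderate (2.5 → 4.1). Not NE.
(Light, Max): Fleet A can switch to Moderate (2.4 → 5.4). Not NE.
(Moderate, Light): Fleet A can switch to Rest (3.4 → 5.8). Not NE.
(Moderate, Moderate): Fleet A can switch to Light (4 → 5.9). Not NE.
(Moderate, Heavy): Fleet B can switch to Light (0.2 → 6). Not NE.
(Max, Max): Fleet A gets 5.8, best alternative 5.4; Fleet B gets 4.9, best alternative 4.7. No profitable deviation — NE.
(The remaining 8 profiles each have a profitable deviation by the same check.)

The pure Nash equilibria are (Rest, Light); (Max, Max).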